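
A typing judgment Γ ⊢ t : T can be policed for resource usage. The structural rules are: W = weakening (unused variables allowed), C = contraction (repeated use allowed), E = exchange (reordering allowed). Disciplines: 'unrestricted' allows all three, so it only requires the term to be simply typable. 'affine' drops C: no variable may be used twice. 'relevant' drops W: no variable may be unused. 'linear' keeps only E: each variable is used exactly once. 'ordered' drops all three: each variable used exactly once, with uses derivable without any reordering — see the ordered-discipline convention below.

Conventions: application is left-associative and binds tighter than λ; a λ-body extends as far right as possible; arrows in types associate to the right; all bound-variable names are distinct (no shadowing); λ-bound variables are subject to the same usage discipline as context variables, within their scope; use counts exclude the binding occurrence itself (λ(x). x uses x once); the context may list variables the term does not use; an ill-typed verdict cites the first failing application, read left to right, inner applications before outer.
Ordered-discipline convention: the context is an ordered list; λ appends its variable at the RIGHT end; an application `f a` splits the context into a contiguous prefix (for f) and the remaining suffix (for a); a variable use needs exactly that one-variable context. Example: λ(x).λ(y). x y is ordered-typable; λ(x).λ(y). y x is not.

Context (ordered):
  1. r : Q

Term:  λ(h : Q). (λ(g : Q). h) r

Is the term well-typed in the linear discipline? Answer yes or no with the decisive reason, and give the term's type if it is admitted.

no — g left unused
counts: r ×1, h (λ-bound) ×1, g (λ-bound) ×0
left-to-right use order: h, r
typing: well-typed at Q -> Q
per-discipline verdicts: ordered ✗ | linear ✗ | affine ✓ | relevant ✗ | unrestricted ✓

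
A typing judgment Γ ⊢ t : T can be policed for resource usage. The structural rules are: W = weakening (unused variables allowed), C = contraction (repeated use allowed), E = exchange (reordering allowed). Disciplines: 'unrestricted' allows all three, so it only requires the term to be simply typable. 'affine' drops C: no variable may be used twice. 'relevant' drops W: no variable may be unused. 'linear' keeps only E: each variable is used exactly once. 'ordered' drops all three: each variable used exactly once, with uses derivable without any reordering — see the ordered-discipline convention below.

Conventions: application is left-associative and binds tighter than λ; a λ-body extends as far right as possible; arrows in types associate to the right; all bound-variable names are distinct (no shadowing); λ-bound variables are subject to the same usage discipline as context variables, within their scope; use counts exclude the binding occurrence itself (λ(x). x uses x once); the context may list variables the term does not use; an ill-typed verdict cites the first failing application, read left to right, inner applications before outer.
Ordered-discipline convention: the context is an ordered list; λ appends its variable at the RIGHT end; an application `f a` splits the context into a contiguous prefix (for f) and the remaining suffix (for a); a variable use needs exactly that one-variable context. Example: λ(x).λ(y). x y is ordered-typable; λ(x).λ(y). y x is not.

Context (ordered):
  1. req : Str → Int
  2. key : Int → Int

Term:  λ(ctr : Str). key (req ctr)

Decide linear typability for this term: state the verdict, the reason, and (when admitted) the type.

yes — req, key, ctr: one use apiece; term : Str → Int
usage: req ×1; key ×1; ctr (bound) ×1
order of uses: key, req, ctr
typing: well-typed — term : Str → Int
per-discipline verdicts: ordered ✗ | linear ✓ | affine ✓ | relevant ✓ | unrestricted ✓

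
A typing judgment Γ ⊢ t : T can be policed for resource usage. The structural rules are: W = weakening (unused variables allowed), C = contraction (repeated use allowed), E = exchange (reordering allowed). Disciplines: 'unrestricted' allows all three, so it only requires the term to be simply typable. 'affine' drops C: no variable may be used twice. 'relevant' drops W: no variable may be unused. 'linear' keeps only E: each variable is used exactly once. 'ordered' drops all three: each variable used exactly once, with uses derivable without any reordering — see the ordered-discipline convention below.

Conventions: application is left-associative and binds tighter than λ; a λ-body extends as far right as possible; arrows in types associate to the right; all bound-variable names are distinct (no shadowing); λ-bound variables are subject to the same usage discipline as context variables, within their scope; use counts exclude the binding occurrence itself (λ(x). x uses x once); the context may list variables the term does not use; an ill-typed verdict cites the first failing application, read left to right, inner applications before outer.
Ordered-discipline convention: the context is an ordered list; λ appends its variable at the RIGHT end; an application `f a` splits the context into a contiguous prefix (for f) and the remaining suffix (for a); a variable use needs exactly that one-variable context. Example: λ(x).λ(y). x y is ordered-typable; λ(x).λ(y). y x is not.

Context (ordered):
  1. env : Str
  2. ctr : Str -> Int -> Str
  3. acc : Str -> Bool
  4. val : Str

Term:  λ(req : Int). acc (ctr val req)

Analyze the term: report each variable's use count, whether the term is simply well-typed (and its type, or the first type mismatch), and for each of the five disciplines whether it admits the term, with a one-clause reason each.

variable uses: env ×0; ctr ×1; acc ×1; val ×1; req [bound] ×1
use order (left to right): acc, ctr, val, req
typing: ✓ — Int -> Bool
ordered: ✗ — needs weakening: env unused
linear: ✗ — needs weakening: env unused
affine: ✓ — no duplicate uses among env, ctr, acc, val, req
relevant: ✗ — needs weakening: env unused
unrestricted: ✓ — typability at Int -> Bool is all that's needed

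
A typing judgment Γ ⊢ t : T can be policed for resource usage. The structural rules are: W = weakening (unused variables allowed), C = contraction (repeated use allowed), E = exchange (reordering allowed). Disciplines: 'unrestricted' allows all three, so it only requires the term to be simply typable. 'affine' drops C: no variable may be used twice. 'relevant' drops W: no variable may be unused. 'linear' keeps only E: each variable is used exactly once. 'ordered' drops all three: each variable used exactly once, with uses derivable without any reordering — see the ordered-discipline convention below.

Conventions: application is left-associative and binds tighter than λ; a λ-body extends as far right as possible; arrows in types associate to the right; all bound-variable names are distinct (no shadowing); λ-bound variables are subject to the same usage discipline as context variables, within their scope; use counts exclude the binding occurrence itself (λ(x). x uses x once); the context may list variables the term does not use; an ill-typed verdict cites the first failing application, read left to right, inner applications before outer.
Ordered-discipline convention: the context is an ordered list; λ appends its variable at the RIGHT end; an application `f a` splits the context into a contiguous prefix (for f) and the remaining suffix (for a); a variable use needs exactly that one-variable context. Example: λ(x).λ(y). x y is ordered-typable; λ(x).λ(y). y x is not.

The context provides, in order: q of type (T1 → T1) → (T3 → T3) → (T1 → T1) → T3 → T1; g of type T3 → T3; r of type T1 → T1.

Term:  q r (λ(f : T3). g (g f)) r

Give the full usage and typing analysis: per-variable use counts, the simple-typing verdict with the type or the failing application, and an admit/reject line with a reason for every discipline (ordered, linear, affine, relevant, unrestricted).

use counts: q: 1×; g: 2×; r: 2×; f [bound]: 1×
use order (left to right): q, r, g, g, f, r
typing: well-typed — term : T3 → T1
ordered ✗ (uses contraction: g ×2, r ×2)
linear ✗ (uses contraction: g ×2, r ×2)
affine ✗ (uses contraction: g ×2, r ×2)
relevant ✓ (q, g, r, f: all used, weakening unneeded)
unrestricted ✓ (type-checks (T3 → T1) and nothing is barred)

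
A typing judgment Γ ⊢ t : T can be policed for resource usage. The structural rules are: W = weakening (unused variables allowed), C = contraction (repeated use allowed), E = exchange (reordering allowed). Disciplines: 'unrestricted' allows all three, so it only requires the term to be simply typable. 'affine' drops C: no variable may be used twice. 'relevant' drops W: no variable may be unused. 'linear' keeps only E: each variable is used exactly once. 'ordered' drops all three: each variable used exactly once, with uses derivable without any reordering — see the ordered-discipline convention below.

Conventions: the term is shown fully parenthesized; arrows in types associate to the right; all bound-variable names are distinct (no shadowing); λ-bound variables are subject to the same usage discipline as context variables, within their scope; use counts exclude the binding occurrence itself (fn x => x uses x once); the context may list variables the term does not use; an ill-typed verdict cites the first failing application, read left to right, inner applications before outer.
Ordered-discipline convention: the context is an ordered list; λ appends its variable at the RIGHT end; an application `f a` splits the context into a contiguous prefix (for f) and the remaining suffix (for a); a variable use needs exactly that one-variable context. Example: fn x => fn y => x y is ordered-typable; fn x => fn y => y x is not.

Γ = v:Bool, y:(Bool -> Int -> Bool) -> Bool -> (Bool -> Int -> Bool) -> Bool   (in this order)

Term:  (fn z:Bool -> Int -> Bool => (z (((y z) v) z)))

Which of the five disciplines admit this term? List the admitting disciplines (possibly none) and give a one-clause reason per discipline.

accepted by: relevant, unrestricted
variable uses: v: 1×; y: 1×; z (bound): 3×
use order (left to right): z, y, z, v, z
typing: well-typed at (Bool -> Int -> Bool) -> Int -> Bool
ordered: ✗ — repeated use of z ×3
linear: ✗ — repeated use of z ×3
affine: ✗ — repeated use of z ×3
relevant: ✓ — v, y, z: all used, weakening unneeded
unrestricted: ✓ — type-checks ((Bool -> Int -> Bool) -> Int -> Bool) and nothing is barred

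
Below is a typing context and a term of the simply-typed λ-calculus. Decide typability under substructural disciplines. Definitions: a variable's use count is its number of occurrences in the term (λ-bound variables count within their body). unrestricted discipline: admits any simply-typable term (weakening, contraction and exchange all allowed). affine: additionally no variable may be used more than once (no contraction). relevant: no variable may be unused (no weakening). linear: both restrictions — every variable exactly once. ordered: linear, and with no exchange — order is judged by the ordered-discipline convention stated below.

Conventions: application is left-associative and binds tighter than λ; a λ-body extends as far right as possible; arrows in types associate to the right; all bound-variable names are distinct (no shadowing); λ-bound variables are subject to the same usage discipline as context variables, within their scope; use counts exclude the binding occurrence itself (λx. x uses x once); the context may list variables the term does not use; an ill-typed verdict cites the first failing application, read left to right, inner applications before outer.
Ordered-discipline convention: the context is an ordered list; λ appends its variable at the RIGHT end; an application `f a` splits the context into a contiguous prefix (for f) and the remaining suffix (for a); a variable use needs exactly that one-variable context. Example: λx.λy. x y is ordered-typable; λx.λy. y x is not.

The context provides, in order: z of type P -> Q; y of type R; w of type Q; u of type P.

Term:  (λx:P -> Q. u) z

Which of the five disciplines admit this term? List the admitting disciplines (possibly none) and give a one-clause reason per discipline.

admitting disciplines: affine, unrestricted
variable uses: z=1, y=0, w=0, u=1, x [bound]=0
use order (left to right): u, z
typing: ✓ — P
ordered: ✗ — y, w, x never used (weakening)
linear: ✗ — y, w, x never used (weakening)
affine: ✓ — z, y, w, u, x: no repeats, contraction unneeded
relevant: ✗ — y, w, x never used (weakening)
unrestricted: ✓ — type-checks (P) and nothing is barred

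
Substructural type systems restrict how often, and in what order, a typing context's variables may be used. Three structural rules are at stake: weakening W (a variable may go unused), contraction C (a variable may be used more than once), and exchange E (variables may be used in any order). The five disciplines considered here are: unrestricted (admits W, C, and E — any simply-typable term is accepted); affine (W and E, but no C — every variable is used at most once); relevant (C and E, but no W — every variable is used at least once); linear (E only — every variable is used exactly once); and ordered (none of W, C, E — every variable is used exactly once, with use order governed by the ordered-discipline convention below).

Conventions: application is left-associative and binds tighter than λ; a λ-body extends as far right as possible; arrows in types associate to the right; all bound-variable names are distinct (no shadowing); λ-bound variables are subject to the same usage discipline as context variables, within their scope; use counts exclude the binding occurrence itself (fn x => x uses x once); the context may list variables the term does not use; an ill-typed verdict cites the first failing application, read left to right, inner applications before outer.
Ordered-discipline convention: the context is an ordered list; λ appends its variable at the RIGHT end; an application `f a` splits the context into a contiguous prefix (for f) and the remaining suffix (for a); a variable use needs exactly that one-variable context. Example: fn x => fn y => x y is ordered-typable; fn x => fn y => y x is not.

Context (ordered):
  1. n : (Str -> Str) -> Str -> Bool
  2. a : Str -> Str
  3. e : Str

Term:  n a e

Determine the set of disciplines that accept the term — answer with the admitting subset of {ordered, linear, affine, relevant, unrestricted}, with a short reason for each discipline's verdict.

admitted in: ordered, linear, affine, relevant, unrestricted
use counts: n ×1; a ×1; e ×1
left-to-right use order: n, a, e
typing: ✓ — Bool
ordered ✓ (single-use (n, a, e), ordered derivation ok)
linear ✓ (n, a, e: one use apiece)
affine ✓ (at most one use each (n, a, e))
relevant ✓ (n, a, e: all used, weakening unneeded)
unrestricted ✓ (type-checks (Bool) and nothing is barred)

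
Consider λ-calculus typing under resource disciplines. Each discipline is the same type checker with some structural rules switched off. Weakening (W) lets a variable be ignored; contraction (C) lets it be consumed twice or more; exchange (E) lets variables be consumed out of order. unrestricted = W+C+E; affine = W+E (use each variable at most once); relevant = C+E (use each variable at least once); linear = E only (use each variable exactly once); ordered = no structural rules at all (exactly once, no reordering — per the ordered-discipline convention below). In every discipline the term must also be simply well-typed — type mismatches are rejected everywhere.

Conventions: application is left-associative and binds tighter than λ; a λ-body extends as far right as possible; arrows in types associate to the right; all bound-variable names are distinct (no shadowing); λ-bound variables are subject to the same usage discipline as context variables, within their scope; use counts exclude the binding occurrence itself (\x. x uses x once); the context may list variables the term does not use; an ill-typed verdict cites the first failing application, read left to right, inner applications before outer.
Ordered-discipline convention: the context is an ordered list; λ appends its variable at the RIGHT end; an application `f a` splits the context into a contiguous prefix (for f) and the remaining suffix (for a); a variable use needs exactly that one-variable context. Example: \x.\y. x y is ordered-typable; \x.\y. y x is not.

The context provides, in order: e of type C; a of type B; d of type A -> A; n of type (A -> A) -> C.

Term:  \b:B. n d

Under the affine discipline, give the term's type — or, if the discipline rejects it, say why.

term : B -> C
use counts: e: 0, a: 0, d: 1, n: 1, b (λ-bound): 0
uses in reading order: n, d
typing: well-typed at B -> C
summary: ordered ✗ · linear ✗ · affine ✓ · relevant ✗ · unrestricted ✓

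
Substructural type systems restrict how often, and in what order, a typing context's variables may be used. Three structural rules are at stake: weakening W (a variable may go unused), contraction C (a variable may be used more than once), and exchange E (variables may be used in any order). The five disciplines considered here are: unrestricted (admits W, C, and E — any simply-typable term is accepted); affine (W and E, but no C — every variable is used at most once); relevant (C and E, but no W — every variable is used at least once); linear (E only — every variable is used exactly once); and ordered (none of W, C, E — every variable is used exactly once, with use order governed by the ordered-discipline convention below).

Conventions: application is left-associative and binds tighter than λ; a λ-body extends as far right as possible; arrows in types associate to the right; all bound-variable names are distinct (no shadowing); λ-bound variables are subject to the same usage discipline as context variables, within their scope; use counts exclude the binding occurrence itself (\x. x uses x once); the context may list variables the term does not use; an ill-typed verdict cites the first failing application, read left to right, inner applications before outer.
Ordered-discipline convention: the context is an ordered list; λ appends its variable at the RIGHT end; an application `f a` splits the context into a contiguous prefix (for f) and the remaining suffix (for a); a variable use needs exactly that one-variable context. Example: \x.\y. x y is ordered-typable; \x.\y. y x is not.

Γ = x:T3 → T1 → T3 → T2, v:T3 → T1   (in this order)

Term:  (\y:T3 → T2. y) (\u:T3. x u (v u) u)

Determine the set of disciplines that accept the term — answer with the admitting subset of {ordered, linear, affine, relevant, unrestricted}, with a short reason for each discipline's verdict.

accepted by: relevant, unrestricted
usage: x=1, v=1, y [bound]=1, u [bound]=3
use order (left to right): y, x, u, v, u, u
typing: the term checks, with type T3 → T2
ordered: ✗ — u ×3 used more than once (contraction)
linear: ✗ — u ×3 used more than once (contraction)
affine: ✗ — u ×3 used more than once (contraction)
relevant: ✓ — at least one use each (x, v, y, u)
unrestricted: ✓ — well-typed at T3 → T2; no restrictions here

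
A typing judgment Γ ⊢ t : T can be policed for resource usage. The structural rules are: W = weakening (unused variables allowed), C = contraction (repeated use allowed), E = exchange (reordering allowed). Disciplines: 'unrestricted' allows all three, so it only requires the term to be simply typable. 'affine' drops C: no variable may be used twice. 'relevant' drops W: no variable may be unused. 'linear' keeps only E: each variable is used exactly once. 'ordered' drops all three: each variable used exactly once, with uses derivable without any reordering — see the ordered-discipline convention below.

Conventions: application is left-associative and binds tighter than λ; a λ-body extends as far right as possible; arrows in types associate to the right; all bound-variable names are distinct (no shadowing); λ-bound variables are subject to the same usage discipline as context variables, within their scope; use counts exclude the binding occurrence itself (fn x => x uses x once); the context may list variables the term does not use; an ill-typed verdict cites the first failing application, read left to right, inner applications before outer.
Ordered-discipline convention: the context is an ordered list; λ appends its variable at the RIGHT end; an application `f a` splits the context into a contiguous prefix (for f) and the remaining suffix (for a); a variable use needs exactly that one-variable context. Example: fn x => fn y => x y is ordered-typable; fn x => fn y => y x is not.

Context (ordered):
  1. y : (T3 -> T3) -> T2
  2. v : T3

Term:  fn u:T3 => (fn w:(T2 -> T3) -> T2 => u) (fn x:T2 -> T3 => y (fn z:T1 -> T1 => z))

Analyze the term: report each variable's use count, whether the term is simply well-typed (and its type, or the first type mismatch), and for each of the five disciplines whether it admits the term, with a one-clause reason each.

usage: y: 1; v: 0; u [bound]: 1; w [bound]: 0; x [bound]: 0; z [bound]: 1
order of uses: u, y, z
typing: ill-typed: a function awaiting T3 -> T3 gets (T1 -> T1) -> T1 -> T1
ordered: ✗ — fails simple typing
linear: ✗ — a type mismatch blocks all five
affine: ✗ — the type mismatch rejects it
relevant: ✗ — not simply typable
unrestricted: ✗ — fails simple typing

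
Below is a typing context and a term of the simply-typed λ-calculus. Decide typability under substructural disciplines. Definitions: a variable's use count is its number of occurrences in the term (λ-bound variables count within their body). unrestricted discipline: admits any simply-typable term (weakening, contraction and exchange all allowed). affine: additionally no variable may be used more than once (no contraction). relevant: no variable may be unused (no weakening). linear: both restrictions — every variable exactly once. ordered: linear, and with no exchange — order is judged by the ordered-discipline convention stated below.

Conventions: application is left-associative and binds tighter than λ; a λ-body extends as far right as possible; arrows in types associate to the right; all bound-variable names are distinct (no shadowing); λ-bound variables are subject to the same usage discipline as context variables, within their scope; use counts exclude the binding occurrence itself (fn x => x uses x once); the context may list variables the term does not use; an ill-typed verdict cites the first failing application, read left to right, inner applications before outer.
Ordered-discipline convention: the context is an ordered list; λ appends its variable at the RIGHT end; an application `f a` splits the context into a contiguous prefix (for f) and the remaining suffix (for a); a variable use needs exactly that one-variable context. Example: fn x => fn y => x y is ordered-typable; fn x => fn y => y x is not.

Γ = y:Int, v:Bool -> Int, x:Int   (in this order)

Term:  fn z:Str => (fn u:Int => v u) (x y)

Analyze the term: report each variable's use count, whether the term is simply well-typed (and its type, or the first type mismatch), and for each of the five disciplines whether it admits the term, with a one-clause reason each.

counts: y: 1, v: 1, x: 1, z (λ-bound): 0, u (λ-bound): 1
uses in reading order: v, u, x, y
typing: ill-typed: an application expects Bool but receives Int
ordered: ✗, a type mismatch blocks all five
linear: ✗, the type mismatch rejects it
affine: ✗, not simply typable
relevant: ✗, fails simple typing
unrestricted: ✗, a type mismatch blocks all five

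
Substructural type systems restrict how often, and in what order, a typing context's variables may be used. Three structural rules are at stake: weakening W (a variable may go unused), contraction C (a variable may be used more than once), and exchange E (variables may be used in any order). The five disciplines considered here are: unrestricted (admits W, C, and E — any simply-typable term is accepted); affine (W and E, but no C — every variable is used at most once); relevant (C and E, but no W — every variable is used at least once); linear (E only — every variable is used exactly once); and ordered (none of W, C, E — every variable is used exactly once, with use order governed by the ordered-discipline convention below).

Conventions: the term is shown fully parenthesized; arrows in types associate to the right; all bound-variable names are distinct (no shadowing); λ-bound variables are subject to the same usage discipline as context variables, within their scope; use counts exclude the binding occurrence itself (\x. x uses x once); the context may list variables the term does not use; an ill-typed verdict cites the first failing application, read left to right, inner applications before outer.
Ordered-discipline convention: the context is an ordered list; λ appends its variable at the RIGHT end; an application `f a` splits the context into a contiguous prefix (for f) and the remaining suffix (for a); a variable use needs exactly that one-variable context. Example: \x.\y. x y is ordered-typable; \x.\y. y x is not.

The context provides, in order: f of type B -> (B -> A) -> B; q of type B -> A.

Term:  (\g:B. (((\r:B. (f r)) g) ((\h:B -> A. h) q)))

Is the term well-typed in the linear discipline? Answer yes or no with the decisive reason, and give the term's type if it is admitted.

yes — f, q, g, r, h: one use apiece; term : B -> B
usage: f=1; q=1; g [bound]=1; r [bound]=1; h [bound]=1
left-to-right use order: f, r, g, h, q
typing: well-typed — term : B -> B
summary: ordered ✗ · linear ✓ · affine ✓ · relevant ✓ · unrestricted ✓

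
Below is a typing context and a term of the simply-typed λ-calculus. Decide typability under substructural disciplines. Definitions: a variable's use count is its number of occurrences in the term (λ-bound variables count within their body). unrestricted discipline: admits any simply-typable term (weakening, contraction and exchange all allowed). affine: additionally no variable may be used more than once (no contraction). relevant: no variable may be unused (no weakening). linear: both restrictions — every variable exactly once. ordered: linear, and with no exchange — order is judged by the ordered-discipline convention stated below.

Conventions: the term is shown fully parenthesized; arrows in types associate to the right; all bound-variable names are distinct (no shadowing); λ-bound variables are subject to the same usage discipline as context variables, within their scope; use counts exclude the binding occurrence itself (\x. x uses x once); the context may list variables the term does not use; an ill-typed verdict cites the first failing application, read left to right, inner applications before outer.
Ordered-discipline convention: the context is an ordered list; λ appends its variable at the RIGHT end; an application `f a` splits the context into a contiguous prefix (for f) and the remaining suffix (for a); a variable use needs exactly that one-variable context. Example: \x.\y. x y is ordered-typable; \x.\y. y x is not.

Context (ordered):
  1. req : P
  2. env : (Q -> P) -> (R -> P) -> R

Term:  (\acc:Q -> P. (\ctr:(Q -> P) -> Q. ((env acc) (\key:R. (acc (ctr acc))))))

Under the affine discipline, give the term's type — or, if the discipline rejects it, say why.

not well-typed under affine — acc ×3 used more than once (contraction)
variable uses: req ×0; env ×1; acc (λ-bound) ×3; ctr (λ-bound) ×1; key (λ-bound) ×0
order of uses: env, acc, acc, ctr, acc
typing: the term checks, with type (Q -> P) -> ((Q -> P) -> Q) -> R
per-discipline verdicts: ordered ✗, linear ✗, affine ✗, relevant ✗, unrestricted ✓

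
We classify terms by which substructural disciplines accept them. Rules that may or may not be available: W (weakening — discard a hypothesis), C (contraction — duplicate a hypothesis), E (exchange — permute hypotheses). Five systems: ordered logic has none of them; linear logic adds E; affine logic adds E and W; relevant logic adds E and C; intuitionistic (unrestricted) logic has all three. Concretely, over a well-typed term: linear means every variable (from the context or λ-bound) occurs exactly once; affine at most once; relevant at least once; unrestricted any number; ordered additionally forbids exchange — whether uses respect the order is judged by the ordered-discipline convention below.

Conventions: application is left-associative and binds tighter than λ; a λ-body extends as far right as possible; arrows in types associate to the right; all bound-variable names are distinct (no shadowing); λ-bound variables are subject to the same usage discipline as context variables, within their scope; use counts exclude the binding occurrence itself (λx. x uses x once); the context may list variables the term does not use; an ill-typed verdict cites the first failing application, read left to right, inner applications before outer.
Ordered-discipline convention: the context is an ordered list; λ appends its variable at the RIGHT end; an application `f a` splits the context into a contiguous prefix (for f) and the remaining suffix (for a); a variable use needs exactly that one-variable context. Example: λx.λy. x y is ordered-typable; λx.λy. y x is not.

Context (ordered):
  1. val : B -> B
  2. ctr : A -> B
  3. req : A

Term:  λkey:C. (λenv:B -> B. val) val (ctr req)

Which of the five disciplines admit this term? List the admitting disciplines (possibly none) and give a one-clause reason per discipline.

admitted by: unrestricted
use counts: val=2, ctr=1, req=1, key (bound)=0, env (bound)=0
order of uses: val, val, ctr, req
typing: the term checks, with type C -> B
ordered: ✗ — repeated use of val ×2; key, env left unused
linear: ✗ — repeated use of val ×2; key, env left unused
affine: ✗ — repeated use of val ×2
relevant: ✗ — key, env left unused
unrestricted: ✓ — simply typable at C -> B; W, C, E all held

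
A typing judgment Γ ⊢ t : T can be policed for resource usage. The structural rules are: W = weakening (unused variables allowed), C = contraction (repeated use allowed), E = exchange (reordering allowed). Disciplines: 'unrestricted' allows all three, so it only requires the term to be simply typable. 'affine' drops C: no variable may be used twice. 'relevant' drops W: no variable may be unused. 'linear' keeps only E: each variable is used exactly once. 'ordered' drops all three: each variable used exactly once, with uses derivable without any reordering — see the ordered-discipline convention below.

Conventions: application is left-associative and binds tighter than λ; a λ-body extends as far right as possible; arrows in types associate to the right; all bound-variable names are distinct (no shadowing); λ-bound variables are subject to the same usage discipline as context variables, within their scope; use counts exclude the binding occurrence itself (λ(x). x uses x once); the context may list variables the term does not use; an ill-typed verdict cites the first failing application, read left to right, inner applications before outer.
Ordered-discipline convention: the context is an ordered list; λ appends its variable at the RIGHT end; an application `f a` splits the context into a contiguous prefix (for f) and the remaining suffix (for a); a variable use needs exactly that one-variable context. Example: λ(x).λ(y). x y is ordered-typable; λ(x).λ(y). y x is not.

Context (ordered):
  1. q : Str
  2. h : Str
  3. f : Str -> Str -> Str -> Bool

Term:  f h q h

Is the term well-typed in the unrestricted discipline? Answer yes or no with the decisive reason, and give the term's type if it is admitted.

yes — typability at Bool is all that's needed; term : Bool
use counts: q=1, h=2, f=1
left-to-right use order: f, h, q, h
typing: well-typed — term : Bool
summary: ordered ✗ | linear ✗ | affine ✗ | relevant ✓ | unrestricted ✓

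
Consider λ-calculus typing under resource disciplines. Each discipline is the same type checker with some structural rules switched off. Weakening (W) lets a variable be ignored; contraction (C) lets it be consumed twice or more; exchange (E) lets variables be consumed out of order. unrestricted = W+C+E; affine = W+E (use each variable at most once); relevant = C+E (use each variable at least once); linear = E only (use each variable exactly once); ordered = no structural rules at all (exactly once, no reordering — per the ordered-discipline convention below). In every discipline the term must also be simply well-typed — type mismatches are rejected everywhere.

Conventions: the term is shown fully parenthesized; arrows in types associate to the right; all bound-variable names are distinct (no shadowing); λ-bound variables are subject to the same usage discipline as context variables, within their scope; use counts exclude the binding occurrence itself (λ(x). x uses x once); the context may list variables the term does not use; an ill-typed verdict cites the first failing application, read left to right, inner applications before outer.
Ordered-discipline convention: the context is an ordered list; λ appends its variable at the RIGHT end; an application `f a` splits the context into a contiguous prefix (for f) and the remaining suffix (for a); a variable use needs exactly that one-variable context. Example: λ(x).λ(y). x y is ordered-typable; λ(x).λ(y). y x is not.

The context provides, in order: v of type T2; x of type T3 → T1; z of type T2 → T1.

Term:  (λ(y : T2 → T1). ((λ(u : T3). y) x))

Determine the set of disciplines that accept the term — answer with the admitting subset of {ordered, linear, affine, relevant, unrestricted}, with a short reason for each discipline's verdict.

admitted by: none
usage: v: 0, x: 1, z: 0, y [bound]: 1, u [bound]: 0
order of uses: y, x
typing: ill-typed: an application expects T3 but receives T3 → T1
ordered: ✗ — a type mismatch blocks all five
linear: ✗ — the type mismatch rejects it
affine: ✗ — not simply typable
relevant: ✗ — fails simple typing
unrestricted: ✗ — a type mismatch blocks all five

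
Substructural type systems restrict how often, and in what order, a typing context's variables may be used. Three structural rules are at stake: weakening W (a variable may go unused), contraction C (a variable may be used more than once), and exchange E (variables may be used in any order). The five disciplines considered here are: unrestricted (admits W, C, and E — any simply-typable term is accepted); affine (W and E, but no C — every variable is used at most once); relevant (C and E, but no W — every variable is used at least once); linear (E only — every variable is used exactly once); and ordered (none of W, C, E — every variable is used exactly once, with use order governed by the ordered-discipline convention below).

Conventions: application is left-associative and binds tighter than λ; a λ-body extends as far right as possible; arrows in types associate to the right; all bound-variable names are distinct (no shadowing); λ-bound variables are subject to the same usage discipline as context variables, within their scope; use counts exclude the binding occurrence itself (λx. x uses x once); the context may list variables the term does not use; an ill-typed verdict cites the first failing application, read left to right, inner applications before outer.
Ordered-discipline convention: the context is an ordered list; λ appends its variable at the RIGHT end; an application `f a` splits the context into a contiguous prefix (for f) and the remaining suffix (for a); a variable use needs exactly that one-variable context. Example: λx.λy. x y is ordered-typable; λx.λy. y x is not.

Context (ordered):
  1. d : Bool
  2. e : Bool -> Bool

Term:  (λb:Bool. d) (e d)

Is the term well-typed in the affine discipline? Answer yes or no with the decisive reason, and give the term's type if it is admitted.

no — uses contraction: d ×2
counts: d: 2×; e: 1×; b (λ-bound): 0×
order of uses: d, e, d
typing: the term checks, with type Bool
all disciplines: ordered ✗, linear ✗, affine ✗, relevant ✗, unrestricted ✓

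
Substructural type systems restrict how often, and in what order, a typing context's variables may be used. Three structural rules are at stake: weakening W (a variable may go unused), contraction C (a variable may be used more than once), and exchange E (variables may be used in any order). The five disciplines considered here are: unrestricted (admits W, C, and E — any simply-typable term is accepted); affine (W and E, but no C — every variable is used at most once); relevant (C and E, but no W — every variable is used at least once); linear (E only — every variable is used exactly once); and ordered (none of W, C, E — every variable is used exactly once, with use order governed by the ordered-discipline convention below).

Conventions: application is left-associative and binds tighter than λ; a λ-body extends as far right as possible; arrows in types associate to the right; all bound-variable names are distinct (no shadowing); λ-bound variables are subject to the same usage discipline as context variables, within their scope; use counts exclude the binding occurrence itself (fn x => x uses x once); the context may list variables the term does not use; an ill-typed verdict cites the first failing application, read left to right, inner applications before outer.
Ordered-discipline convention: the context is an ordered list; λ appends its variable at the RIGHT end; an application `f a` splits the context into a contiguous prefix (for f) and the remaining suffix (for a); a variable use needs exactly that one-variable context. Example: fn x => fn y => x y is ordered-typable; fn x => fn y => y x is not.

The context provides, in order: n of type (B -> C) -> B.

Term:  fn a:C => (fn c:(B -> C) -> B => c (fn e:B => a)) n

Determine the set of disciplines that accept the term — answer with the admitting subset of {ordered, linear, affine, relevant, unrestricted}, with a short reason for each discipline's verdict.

admitted by: affine, unrestricted
use counts: n: 1; a (bound): 1; c (bound): 1; e (bound): 0
uses in reading order: c, a, n
typing: the term checks, with type C -> B
ordered: ✗ — unused: e — weakening required
linear: ✗ — unused: e — weakening required
affine: ✓ — none of n, a, c, e used more than once
relevant: ✗ — unused: e — weakening required
unrestricted: ✓ — typability at C -> B is all that's needed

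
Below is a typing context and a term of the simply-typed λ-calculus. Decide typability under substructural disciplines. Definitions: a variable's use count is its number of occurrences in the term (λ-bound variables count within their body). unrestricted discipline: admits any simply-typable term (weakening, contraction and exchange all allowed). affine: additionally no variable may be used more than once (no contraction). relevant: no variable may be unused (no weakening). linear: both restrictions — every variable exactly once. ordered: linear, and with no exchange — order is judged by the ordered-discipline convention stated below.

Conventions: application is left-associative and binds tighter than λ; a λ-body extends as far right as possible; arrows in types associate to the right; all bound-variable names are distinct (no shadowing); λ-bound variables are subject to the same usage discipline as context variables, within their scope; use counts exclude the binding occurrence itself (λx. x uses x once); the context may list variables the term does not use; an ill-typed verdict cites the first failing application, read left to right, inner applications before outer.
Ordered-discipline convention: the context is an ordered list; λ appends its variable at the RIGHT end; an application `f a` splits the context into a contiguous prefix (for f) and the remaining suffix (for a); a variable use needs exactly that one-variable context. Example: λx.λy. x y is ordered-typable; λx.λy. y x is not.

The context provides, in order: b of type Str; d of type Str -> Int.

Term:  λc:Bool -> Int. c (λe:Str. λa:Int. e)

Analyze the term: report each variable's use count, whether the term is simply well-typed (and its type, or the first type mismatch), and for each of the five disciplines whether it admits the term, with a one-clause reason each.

counts: b=0, d=0, c (λ-bound)=1, e (λ-bound)=1, a (λ-bound)=0
order of uses: c, e
typing: ill-typed: an application expects Bool but receives Str -> Int -> Str
ordered: ✗ — a type mismatch blocks all five
linear: ✗ — the type mismatch rejects it
affine: ✗ — not simply typable
relevant: ✗ — fails simple typing
unrestricted: ✗ — a type mismatch blocks all five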